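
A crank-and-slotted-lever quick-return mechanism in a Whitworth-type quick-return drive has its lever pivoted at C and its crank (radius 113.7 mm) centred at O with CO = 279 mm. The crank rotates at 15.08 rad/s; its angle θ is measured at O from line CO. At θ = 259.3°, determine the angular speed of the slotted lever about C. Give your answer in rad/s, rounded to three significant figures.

ω = 15.08 rad/s
Crank pin A relative to C: A = (d + r cosθ, r sinθ); lever angle φ = atan2(r sinθ, d + r cosθ).
Differentiating tanφ: φ̇ = rω(d cosθ + r)/(d² + r² + 2dr cosθ).
d² + r² + 2dr cosθ = |CA|² = 0.0789891 m²;  d cosθ + r = +0.061899 m.
|ω_lever| = |0.1137·15.08·+0.061899| / 0.0789891 = 1.3436 rad/s.

1.34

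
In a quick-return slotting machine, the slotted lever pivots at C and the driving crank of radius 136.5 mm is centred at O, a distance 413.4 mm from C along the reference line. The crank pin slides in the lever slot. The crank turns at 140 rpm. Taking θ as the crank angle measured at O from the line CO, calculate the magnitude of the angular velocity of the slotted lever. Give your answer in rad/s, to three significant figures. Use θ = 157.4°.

ω = 14.66 rad/s (from 140 rpm).
Crank pin A relative to C: A = (d + r cosθ, r sinθ); lever angle φ = atan2(r sinθ, d + r cosθ).
Differentiating tanφ: φ̇ = rω(d cosθ + r)/(d² + r² + 2dr cosθ).
d² + r² + 2dr cosθ = |CA|² = 0.08534 m²;  d cosθ + r = -0.24516 m.
|ω_lever| = |0.1365·14.66·-0.24516| / 0.08534 = 5.7488 rad/s.

5.75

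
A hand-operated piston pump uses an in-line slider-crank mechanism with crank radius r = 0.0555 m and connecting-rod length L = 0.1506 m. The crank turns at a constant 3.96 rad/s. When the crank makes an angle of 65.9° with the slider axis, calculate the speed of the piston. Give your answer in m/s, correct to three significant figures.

0.233

ω = 3.96 rad/s
For an in-line slider-crank, x = r cosθ + √(L² − r² sin²θ), so v = −rω sinθ·[1 + r cosθ/√(L² − r² sin²θ)].
With r = 0.0555 m, L = 0.1506 m, θ = 65.9°: √(L² − r² sin²θ) = 0.14182 m.
v = −0.0555·3.96·0.91283·[1 + 0.0555·0.40833/0.14182] = -0.23268 m/s.
|v| = 0.23268 m/s.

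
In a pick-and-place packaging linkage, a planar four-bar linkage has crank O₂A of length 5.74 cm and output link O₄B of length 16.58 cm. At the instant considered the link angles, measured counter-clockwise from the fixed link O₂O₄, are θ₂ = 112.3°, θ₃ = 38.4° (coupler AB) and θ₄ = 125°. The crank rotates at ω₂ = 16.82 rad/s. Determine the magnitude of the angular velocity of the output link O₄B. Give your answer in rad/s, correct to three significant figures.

ω₂ = 16.82 rad/s
Differentiating the loop-closure r₂e^{iθ₂}+r₃e^{iθ₃}=r₁+r₄e^{iθ₄} gives r₂ω₂e^{iθ₂}+r₃ω₃e^{iθ₃}=r₄ω₄e^{iθ₄}.
Eliminating the other unknown: ω₄ = r₂ω₂ sin(θ₂−θ₃) / [r₄ sin(θ₄−θ₃)].
Numerator sine = +0.96078; denominator sine = +0.99824.
Result = 0.0574·16.82·(+0.96078) / (0.1658·(+0.99824)) = +5.6046 rad/s; magnitude 5.6046 rad/s.

5.60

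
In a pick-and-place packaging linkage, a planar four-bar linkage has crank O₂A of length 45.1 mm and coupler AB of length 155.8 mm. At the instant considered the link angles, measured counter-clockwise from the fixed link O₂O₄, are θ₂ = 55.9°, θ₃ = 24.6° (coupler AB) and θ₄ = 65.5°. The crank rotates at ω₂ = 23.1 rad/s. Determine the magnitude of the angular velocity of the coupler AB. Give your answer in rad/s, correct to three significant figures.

1.70

ω₂ = 23.1 rad/s
Differentiating the loop-closure r₂e^{iθ₂}+r₃e^{iθ₃}=r₁+r₄e^{iθ₄} gives r₂ω₂e^{iθ₂}+r₃ω₃e^{iθ₃}=r₄ω₄e^{iθ₄}.
Eliminating the other unknown: ω₃ = r₂ω₂ sin(θ₄−θ₂) / [r₃ sin(θ₃−θ₄)].
Numerator sine = +0.16677; denominator sine = -0.65474.
Result = 0.0451·23.1·(+0.16677) / (0.1558·(-0.65474)) = -1.7032 rad/s; magnitude 1.7032 rad/s.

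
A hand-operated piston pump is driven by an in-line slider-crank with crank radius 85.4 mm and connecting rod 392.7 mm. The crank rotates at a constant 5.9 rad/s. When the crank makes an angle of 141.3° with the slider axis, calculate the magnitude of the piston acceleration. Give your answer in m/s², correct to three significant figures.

2.17

ω = 5.9 rad/s
x(θ) = r cosθ + √(L² − r² sin²θ); with ω constant, a = ω²·d²x/dθ².
d²x/dθ² = −r cosθ − r²(cos2θ)/√u − r⁴ sin²2θ/(4u^{3/2}),  u = L² − r² sin²θ = 0.151362 m².
Substituting r = 0.0854 m, L = 0.3927 m, θ = 141.3°: d²x/dθ² = +0.062344 m.
a = ω²·d²x/dθ² = (5.9)²·(+0.062344) = +2.1702 m/s²;  |a| = 2.1702 m/s².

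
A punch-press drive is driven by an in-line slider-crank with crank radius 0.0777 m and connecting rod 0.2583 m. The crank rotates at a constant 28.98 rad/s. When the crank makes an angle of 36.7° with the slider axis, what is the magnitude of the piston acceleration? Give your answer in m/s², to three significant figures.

58.4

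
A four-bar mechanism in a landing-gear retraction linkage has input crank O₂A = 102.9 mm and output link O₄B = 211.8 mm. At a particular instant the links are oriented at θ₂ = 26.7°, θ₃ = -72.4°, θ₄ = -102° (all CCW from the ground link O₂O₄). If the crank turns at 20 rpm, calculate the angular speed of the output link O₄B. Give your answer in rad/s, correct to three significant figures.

ω₂ = 2.094 rad/s (from 20 rpm).
Differentiating the loop-closure r₂e^{iθ₂}+r₃e^{iθ₃}=r₁+r₄e^{iθ₄} gives r₂ω₂e^{iθ₂}+r₃ω₃e^{iθ₃}=r₄ω₄e^{iθ₄}.
Eliminating the other unknown: ω₄ = r₂ω₂ sin(θ₂−θ₃) / [r₄ sin(θ₄−θ₃)].
Numerator sine = +0.98741; denominator sine = -0.49394.
Result = 0.1029·2.094·(+0.98741) / (0.2118·(-0.49394)) = -2.0341 rad/s; magnitude 2.0341 rad/s.

2.03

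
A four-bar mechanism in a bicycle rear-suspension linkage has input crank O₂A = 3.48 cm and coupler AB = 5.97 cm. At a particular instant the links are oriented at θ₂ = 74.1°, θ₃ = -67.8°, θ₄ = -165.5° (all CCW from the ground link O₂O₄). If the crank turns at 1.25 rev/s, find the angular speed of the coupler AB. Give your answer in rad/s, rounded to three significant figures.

3.98

ω₂ = 7.854 rad/s (from 1.25 rev/s).
Differentiating the loop-closure r₂e^{iθ₂}+r₃e^{iθ₃}=r₁+r₄e^{iθ₄} gives r₂ω₂e^{iθ₂}+r₃ω₃e^{iθ₃}=r₄ω₄e^{iθ₄}.
Eliminating the other unknown: ω₃ = r₂ω₂ sin(θ₄−θ₂) / [r₃ sin(θ₃−θ₄)].
Numerator sine = +0.86251; denominator sine = +0.99098.
Result = 0.0348·7.854·(+0.86251) / (0.0597·(+0.99098)) = +3.9847 rad/s; magnitude 3.9847 rad/s.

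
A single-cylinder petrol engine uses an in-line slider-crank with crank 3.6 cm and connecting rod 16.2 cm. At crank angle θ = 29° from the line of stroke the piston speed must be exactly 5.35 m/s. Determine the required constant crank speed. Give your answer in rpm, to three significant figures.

For an in-line slider-crank, |v_piston| = rω|sinθ|·[1 + r cosθ/√(L² − r² sin²θ)].
With r = 0.036 m, L = 0.162 m, θ = 29°: the bracketed kinematic factor |dx/dθ| = 0.020865 m.
ω = v/|dx/dθ| = 5.35/0.020865 = 256.41 rad/s.
N = 60ω/(2π) = 2448.5 rpm.

2450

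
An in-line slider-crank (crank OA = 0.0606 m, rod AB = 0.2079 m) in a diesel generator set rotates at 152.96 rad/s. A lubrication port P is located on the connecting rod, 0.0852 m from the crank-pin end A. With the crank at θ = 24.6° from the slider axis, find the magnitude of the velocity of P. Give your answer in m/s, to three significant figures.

6.56

ω = 153 rad/s.  Crank-pin speed |V_A| = rω = 9.2694 m/s, perpendicular to OA.
Rod angle: sinφ = −(r/L) sinθ ⇒ φ = -6.969°; ω_rod = −rω cosθ/√(L²−r²sin²θ) = -40.841 rad/s.
V_P = V_A + ω_rod × AP, with AP = 0.0852 m along the rod.
Components: V_Px = −rω sinθ − a·ω_rod·sinφ = -4.2809 m/s;  V_Py = rω cosθ + a·ω_rod·cosφ = +4.9741 m/s.
|V_P| = √(V_Px² + V_Py²) = 6.5626 m/s.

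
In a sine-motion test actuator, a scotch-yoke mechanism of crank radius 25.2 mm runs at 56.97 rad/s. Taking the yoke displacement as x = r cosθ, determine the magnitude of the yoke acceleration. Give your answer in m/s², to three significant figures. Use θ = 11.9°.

ω = 56.97 rad/s
x = r cosθ ⇒ ẍ = −rω² cosθ (ω constant).
|a| = rω²|cosθ| = 0.0252·(56.97)²·|cos 11.9°| = 80.031 m/s².

80.0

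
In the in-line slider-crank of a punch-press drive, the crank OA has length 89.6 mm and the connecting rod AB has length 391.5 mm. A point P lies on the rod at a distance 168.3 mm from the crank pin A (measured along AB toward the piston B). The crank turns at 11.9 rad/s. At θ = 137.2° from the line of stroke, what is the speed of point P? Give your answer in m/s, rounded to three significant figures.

0.806

ω = 11.9 rad/s.  Crank-pin speed |V_A| = rω = 1.0662 m/s, perpendicular to OA.
Rod angle: sinφ = −(r/L) sinθ ⇒ φ = -8.946°; ω_rod = −rω cosθ/√(L²−r²sin²θ) = +2.0229 rad/s.
V_P = V_A + ω_rod × AP, with AP = 0.1683 m along the rod.
Components: V_Px = −rω sinθ − a·ω_rod·sinφ = -0.67151 m/s;  V_Py = rω cosθ + a·ω_rod·cosφ = -0.44602 m/s.
|V_P| = √(V_Px² + V_Py²) = 0.80614 m/s.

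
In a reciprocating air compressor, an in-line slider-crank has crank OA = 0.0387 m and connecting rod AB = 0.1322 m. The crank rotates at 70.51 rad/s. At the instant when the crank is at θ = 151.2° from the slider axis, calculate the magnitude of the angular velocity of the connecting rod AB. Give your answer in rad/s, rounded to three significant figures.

ω = 70.51 rad/s
The rod makes angle φ with the slider axis where L sinφ = r sinθ; differentiating, L cosφ·φ̇ = r ω cosθ.
L cosφ = √(L² − r² sin²θ) = 0.13088 m.
|ω_rod| = r ω |cosθ| / √(L² − r² sin²θ) = 0.0387·70.51·0.87631/0.13088 = 18.27 rad/s.

18.3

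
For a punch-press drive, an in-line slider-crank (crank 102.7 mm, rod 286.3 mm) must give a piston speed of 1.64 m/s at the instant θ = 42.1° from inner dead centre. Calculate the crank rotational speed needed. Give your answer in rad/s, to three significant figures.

18.7

For an in-line slider-crank, |v_piston| = rω|sinθ|·[1 + r cosθ/√(L² − r² sin²θ)].
With r = 0.1027 m, L = 0.2863 m, θ = 42.1°: the bracketed kinematic factor |dx/dθ| = 0.087733 m.
ω = v/|dx/dθ| = 1.64/0.087733 = 18.693 rad/s.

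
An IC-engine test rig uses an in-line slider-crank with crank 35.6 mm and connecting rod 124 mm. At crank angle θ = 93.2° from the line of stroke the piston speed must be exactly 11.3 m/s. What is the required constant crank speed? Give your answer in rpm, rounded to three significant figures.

For an in-line slider-crank, |v_piston| = rω|sinθ|·[1 + r cosθ/√(L² − r² sin²θ)].
With r = 0.0356 m, L = 0.124 m, θ = 93.2°: the bracketed kinematic factor |dx/dθ| = 0.03495 m.
ω = v/|dx/dθ| = 11.3/0.03495 = 323.32 rad/s.
N = 60ω/(2π) = 3087.5 rpm.

3090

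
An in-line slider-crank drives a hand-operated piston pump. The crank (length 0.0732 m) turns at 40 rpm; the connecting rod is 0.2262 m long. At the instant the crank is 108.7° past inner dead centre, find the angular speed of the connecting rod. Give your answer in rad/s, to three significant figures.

0.457

ω = 4.189 rad/s (converted from 40 rpm).
The rod makes angle φ with the slider axis where L sinφ = r sinθ; differentiating, L cosφ·φ̇ = r ω cosθ.
L cosφ = √(L² − r² sin²θ) = 0.21531 m.
|ω_rod| = r ω |cosθ| / √(L² − r² sin²θ) = 0.0732·4.189·0.32061/0.21531 = 0.45658 rad/s.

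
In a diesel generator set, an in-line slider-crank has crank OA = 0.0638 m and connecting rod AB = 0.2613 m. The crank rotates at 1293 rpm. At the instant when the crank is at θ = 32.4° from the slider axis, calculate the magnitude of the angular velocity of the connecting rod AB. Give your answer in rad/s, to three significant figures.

28.2

ω = 135.4 rad/s (converted from 1293 rpm).
The rod makes angle φ with the slider axis where L sinφ = r sinθ; differentiating, L cosφ·φ̇ = r ω cosθ.
L cosφ = √(L² − r² sin²θ) = 0.25905 m.
|ω_rod| = r ω |cosθ| / √(L² − r² sin²θ) = 0.0638·135.4·0.84433/0.25905 = 28.156 rad/s.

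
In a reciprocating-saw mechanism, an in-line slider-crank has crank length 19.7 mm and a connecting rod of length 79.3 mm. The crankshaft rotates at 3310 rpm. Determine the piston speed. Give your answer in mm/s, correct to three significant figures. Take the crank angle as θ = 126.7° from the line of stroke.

ω = 2π·3310/60 = 346.6 rad/s
For an in-line slider-crank, x = r cosθ + √(L² − r² sin²θ), so v = −rω sinθ·[1 + r cosθ/√(L² − r² sin²θ)].
With r = 0.0197 m, L = 0.0793 m, θ = 126.7°: √(L² − r² sin²θ) = 0.077711 m.
v = −0.0197·346.6·0.80178·[1 + 0.0197·-0.59763/0.077711] = -4.6454 m/s.
|v| = 4.6454 m/s = 4645.4 mm/s.

4650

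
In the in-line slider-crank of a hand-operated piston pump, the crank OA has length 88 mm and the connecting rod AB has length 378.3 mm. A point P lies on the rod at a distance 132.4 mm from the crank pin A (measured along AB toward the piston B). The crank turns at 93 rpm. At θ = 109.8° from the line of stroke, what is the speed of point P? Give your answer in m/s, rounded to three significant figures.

0.806

ω = 9.739 rad/s.  Crank-pin speed |V_A| = rω = 0.85703 m/s, perpendicular to OA.
Rod angle: sinφ = −(r/L) sinθ ⇒ φ = -12.643°; ω_rod = −rω cosθ/√(L²−r²sin²θ) = +0.78647 rad/s.
V_P = V_A + ω_rod × AP, with AP = 0.1324 m along the rod.
Components: V_Px = −rω sinθ − a·ω_rod·sinφ = -0.78357 m/s;  V_Py = rω cosθ + a·ω_rod·cosφ = -0.1887 m/s.
|V_P| = √(V_Px² + V_Py²) = 0.80597 m/s.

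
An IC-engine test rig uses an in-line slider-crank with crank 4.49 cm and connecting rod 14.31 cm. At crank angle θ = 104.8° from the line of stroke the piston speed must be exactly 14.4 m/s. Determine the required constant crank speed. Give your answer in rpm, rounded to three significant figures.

3460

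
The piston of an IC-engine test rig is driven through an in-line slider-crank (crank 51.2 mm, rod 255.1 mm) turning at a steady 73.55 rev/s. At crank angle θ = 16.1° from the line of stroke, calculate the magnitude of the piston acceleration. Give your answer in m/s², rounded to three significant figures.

12400

ω = 2π·73.5 = 462.1 rad/s
x(θ) = r cosθ + √(L² − r² sin²θ); with ω constant, a = ω²·d²x/dθ².
d²x/dθ² = −r cosθ − r²(cos2θ)/√u − r⁴ sin²2θ/(4u^{3/2}),  u = L² − r² sin²θ = 0.0648744 m².
Substituting r = 0.0512 m, L = 0.2551 m, θ = 16.1°: d²x/dθ² = -0.057931 m.
a = ω²·d²x/dθ² = (462.1)²·(-0.057931) = -12372 m/s²;  |a| = 12372 m/s².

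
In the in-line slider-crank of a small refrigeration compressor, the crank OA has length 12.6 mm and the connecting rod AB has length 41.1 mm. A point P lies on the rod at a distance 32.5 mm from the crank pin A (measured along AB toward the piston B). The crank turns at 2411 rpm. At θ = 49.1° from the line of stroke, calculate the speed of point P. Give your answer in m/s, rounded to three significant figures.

ω = 252.5 rad/s.  Crank-pin speed |V_A| = rω = 3.1812 m/s, perpendicular to OA.
Rod angle: sinφ = −(r/L) sinθ ⇒ φ = -13.398°; ω_rod = −rω cosθ/√(L²−r²sin²θ) = -52.096 rad/s.
V_P = V_A + ω_rod × AP, with AP = 0.0325 m along the rod.
Components: V_Px = −rω sinθ − a·ω_rod·sinφ = -2.7969 m/s;  V_Py = rω cosθ + a·ω_rod·cosφ = +0.43584 m/s.
|V_P| = √(V_Px² + V_Py²) = 2.8306 m/s.

2.83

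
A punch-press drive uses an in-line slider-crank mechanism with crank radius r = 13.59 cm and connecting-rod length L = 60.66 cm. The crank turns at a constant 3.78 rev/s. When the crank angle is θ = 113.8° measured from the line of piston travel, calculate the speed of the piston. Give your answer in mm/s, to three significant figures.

ω = 2π·3.78 = 23.75 rad/s
For an in-line slider-crank, x = r cosθ + √(L² − r² sin²θ), so v = −rω sinθ·[1 + r cosθ/√(L² − r² sin²θ)].
With r = 0.1359 m, L = 0.6066 m, θ = 113.8°: √(L² − r² sin²θ) = 0.59372 m.
v = −0.1359·23.75·0.91496·[1 + 0.1359·-0.40355/0.59372] = -2.6804 m/s.
|v| = 2.6804 m/s = 2680.4 mm/s.

2680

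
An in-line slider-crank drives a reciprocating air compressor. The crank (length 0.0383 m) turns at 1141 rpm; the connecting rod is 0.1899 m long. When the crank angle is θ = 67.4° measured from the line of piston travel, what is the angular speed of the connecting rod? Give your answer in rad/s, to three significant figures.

ω = 119.5 rad/s (converted from 1141 rpm).
The rod makes angle φ with the slider axis where L sinφ = r sinθ; differentiating, L cosφ·φ̇ = r ω cosθ.
L cosφ = √(L² − r² sin²θ) = 0.18658 m.
|ω_rod| = r ω |cosθ| / √(L² − r² sin²θ) = 0.0383·119.5·0.38430/0.18658 = 9.4257 rad/s.

9.43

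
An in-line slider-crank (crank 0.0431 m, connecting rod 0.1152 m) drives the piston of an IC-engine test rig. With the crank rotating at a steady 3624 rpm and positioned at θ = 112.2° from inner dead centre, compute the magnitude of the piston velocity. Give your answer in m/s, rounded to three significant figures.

ω = 2π·3624/60 = 379.5 rad/s
For an in-line slider-crank, x = r cosθ + √(L² − r² sin²θ), so v = −rω sinθ·[1 + r cosθ/√(L² − r² sin²θ)].
With r = 0.0431 m, L = 0.1152 m, θ = 112.2°: √(L² − r² sin²θ) = 0.10807 m.
v = −0.0431·379.5·0.92587·[1 + 0.0431·-0.37784/0.10807] = -12.862 m/s.
|v| = 12.862 m/s.

12.9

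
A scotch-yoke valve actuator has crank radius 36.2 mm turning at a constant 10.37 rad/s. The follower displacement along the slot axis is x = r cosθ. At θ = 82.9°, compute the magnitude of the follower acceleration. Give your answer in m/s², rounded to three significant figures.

0.481

ω = 10.37 rad/s
x = r cosθ ⇒ ẍ = −rω² cosθ (ω constant).
|a| = rω²|cosθ| = 0.0362·(10.37)²·|cos 82.9°| = 0.48116 m/s².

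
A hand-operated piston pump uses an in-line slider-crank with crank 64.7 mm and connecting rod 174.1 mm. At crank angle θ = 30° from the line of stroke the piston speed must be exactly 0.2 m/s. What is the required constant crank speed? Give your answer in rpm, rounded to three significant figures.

For an in-line slider-crank, |v_piston| = rω|sinθ|·[1 + r cosθ/√(L² − r² sin²θ)].
With r = 0.0647 m, L = 0.1741 m, θ = 30°: the bracketed kinematic factor |dx/dθ| = 0.042946 m.
ω = v/|dx/dθ| = 0.2/0.042946 = 4.657 rad/s.
N = 60ω/(2π) = 44.471 rpm.

44.5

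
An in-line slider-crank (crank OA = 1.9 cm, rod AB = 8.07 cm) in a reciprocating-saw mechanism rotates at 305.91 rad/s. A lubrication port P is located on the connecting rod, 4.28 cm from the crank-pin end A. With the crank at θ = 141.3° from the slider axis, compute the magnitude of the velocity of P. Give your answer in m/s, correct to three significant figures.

3.91

ω = 305.9 rad/s.  Crank-pin speed |V_A| = rω = 5.8123 m/s, perpendicular to OA.
Rod angle: sinφ = −(r/L) sinθ ⇒ φ = -8.465°; ω_rod = −rω cosθ/√(L²−r²sin²θ) = +56.828 rad/s.
V_P = V_A + ω_rod × AP, with AP = 0.0428 m along the rod.
Components: V_Px = −rω sinθ − a·ω_rod·sinφ = -3.276 m/s;  V_Py = rω cosθ + a·ω_rod·cosφ = -2.1303 m/s.
|V_P| = √(V_Px² + V_Py²) = 3.9078 m/s.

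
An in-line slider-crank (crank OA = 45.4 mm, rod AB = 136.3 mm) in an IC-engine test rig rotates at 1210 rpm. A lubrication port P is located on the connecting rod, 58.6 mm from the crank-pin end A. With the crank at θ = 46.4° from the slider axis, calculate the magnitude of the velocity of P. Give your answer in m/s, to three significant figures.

5.12

ω = 126.7 rad/s.  Crank-pin speed |V_A| = rω = 5.7527 m/s, perpendicular to OA.
Rod angle: sinφ = −(r/L) sinθ ⇒ φ = -13.958°; ω_rod = −rω cosθ/√(L²−r²sin²θ) = -29.992 rad/s.
V_P = V_A + ω_rod × AP, with AP = 0.0586 m along the rod.
Components: V_Px = −rω sinθ − a·ω_rod·sinφ = -4.5899 m/s;  V_Py = rω cosθ + a·ω_rod·cosφ = +2.2615 m/s.
|V_P| = √(V_Px² + V_Py²) = 5.1168 m/s.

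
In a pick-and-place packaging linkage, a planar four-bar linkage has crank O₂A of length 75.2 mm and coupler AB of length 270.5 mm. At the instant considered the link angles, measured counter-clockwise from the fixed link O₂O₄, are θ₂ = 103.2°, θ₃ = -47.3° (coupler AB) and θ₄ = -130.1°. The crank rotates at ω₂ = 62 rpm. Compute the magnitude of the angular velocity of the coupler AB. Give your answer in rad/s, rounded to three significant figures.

ω₂ = 6.493 rad/s (from 62 rpm).
Differentiating the loop-closure r₂e^{iθ₂}+r₃e^{iθ₃}=r₁+r₄e^{iθ₄} gives r₂ω₂e^{iθ₂}+r₃ω₃e^{iθ₃}=r₄ω₄e^{iθ₄}.
Eliminating the other unknown: ω₃ = r₂ω₂ sin(θ₄−θ₂) / [r₃ sin(θ₃−θ₄)].
Numerator sine = +0.80178; denominator sine = +0.99211.
Result = 0.0752·6.493·(+0.80178) / (0.2705·(+0.99211)) = +1.4587 rad/s; magnitude 1.4587 rad/s.

1.46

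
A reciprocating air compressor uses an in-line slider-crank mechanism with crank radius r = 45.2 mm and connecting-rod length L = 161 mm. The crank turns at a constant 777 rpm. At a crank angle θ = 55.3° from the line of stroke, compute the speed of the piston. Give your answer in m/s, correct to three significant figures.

3.52

ω = 2π·777/60 = 81.37 rad/s
For an in-line slider-crank, x = r cosθ + √(L² − r² sin²θ), so v = −rω sinθ·[1 + r cosθ/√(L² − r² sin²θ)].
With r = 0.0452 m, L = 0.161 m, θ = 55.3°: √(L² − r² sin²θ) = 0.15665 m.
v = −0.0452·81.37·0.82214·[1 + 0.0452·0.56928/0.15665] = -3.5203 m/s.
|v| = 3.5203 m/s.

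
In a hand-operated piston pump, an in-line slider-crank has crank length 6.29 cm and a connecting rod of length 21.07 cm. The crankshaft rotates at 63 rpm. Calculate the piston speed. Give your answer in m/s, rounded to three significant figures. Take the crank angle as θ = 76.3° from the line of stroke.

ω = 2π·63/60 = 6.597 rad/s
For an in-line slider-crank, x = r cosθ + √(L² − r² sin²θ), so v = −rω sinθ·[1 + r cosθ/√(L² − r² sin²θ)].
With r = 0.0629 m, L = 0.2107 m, θ = 76.3°: √(L² − r² sin²θ) = 0.20164 m.
v = −0.0629·6.597·0.97155·[1 + 0.0629·0.23684/0.20164] = -0.43295 m/s.
|v| = 0.43295 m/s.

0.433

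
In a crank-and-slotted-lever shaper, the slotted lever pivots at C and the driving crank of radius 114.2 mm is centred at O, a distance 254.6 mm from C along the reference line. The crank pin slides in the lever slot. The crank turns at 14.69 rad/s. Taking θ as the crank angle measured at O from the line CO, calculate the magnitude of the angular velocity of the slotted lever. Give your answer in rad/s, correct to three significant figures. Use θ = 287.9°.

ω = 14.69 rad/s
Crank pin A relative to C: A = (d + r cosθ, r sinθ); lever angle φ = atan2(r sinθ, d + r cosθ).
Differentiating tanφ: φ̇ = rω(d cosθ + r)/(d² + r² + 2dr cosθ).
d² + r² + 2dr cosθ = |CA|² = 0.0957358 m²;  d cosθ + r = +0.19245 m.
|ω_lever| = |0.1142·14.69·+0.19245| / 0.0957358 = 3.3724 rad/s.

3.37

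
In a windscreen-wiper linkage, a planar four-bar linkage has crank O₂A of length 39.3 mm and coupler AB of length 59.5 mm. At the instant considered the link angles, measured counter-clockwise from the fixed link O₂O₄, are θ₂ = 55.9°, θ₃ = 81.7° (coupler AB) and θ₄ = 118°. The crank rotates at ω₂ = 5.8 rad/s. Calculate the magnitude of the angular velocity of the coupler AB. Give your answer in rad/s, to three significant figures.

ω₂ = 5.8 rad/s
Differentiating the loop-closure r₂e^{iθ₂}+r₃e^{iθ₃}=r₁+r₄e^{iθ₄} gives r₂ω₂e^{iθ₂}+r₃ω₃e^{iθ₃}=r₄ω₄e^{iθ₄}.
Eliminating the other unknown: ω₃ = r₂ω₂ sin(θ₄−θ₂) / [r₃ sin(θ₃−θ₄)].
Numerator sine = +0.88377; denominator sine = -0.59201.
Result = 0.0393·5.8·(+0.88377) / (0.0595·(-0.59201)) = -5.7189 rad/s; magnitude 5.7189 rad/s.

5.72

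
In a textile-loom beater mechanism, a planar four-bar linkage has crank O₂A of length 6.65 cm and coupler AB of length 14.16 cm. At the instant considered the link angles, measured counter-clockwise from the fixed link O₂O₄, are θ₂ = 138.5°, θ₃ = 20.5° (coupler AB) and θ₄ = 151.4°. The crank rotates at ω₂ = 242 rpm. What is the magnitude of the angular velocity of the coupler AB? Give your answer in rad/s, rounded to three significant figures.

ω₂ = 25.34 rad/s (from 242 rpm).
Differentiating the loop-closure r₂e^{iθ₂}+r₃e^{iθ₃}=r₁+r₄e^{iθ₄} gives r₂ω₂e^{iθ₂}+r₃ω₃e^{iθ₃}=r₄ω₄e^{iθ₄}.
Eliminating the other unknown: ω₃ = r₂ω₂ sin(θ₄−θ₂) / [r₃ sin(θ₃−θ₄)].
Numerator sine = +0.22325; denominator sine = -0.75585.
Result = 0.0665·25.34·(+0.22325) / (0.1416·(-0.75585)) = -3.5153 rad/s; magnitude 3.5153 rad/s.

3.52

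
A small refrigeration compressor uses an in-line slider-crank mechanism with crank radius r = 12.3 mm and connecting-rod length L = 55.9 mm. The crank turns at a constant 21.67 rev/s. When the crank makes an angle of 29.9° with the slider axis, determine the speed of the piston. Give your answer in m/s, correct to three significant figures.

ω = 2π·21.7 = 136.2 rad/s
For an in-line slider-crank, x = r cosθ + √(L² − r² sin²θ), so v = −rω sinθ·[1 + r cosθ/√(L² − r² sin²θ)].
With r = 0.0123 m, L = 0.0559 m, θ = 29.9°: √(L² − r² sin²θ) = 0.055563 m.
v = −0.0123·136.2·0.49849·[1 + 0.0123·0.86690/0.055563] = -0.99504 m/s.
|v| = 0.99504 m/s.

0.995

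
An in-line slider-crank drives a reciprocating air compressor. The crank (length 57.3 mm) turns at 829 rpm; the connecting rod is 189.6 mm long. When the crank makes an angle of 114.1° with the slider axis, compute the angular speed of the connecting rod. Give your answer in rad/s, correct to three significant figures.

11.1

ω = 86.81 rad/s (converted from 829 rpm).
The rod makes angle φ with the slider axis where L sinφ = r sinθ; differentiating, L cosφ·φ̇ = r ω cosθ.
L cosφ = √(L² − r² sin²θ) = 0.18224 m.
|ω_rod| = r ω |cosθ| / √(L² − r² sin²θ) = 0.0573·86.81·0.40833/0.18224 = 11.146 rad/s.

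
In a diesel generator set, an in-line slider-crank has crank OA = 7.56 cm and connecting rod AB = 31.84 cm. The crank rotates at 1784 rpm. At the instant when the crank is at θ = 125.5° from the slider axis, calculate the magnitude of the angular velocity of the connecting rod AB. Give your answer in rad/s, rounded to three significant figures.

26.3

ω = 186.8 rad/s (converted from 1784 rpm).
The rod makes angle φ with the slider axis where L sinφ = r sinθ; differentiating, L cosφ·φ̇ = r ω cosθ.
L cosφ = √(L² − r² sin²θ) = 0.31239 m.
|ω_rod| = r ω |cosθ| / √(L² − r² sin²θ) = 0.0756·186.8·0.58070/0.31239 = 26.254 rad/s.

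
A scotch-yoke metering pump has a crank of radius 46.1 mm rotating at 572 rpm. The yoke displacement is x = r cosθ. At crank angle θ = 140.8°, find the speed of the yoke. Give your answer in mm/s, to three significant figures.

ω = 59.9 rad/s (from 572 rpm).
x = r cosθ ⇒ ẋ = −rω sinθ.
|v| = rω|sinθ| = 0.0461·59.9·|sin 140.8°| = 1.7453 m/s = 1745.3 mm/s.

1750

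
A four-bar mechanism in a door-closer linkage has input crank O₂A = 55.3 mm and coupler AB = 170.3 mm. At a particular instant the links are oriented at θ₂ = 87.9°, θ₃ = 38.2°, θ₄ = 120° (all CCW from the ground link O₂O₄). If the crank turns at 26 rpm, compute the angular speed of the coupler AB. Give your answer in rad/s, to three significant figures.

0.475

ω₂ = 2.723 rad/s (from 26 rpm).
Differentiating the loop-closure r₂e^{iθ₂}+r₃e^{iθ₃}=r₁+r₄e^{iθ₄} gives r₂ω₂e^{iθ₂}+r₃ω₃e^{iθ₃}=r₄ω₄e^{iθ₄}.
Eliminating the other unknown: ω₃ = r₂ω₂ sin(θ₄−θ₂) / [r₃ sin(θ₃−θ₄)].
Numerator sine = +0.53140; denominator sine = -0.98978.
Result = 0.0553·2.723·(+0.53140) / (0.1703·(-0.98978)) = -0.47467 rad/s; magnitude 0.47467 rad/s.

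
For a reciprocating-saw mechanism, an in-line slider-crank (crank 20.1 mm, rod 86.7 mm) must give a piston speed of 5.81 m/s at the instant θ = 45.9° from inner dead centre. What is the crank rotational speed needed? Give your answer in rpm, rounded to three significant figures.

3300

For an in-line slider-crank, |v_piston| = rω|sinθ|·[1 + r cosθ/√(L² − r² sin²θ)].
With r = 0.0201 m, L = 0.0867 m, θ = 45.9°: the bracketed kinematic factor |dx/dθ| = 0.016796 m.
ω = v/|dx/dθ| = 5.81/0.016796 = 345.91 rad/s.
N = 60ω/(2π) = 3303.2 rpm.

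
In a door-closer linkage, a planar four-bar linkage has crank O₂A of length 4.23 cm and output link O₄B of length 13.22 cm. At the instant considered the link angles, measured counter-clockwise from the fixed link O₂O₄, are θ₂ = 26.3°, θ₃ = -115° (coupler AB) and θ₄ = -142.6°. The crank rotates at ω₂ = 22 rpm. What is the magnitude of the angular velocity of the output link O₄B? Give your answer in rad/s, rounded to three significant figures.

0.995

ω₂ = 2.304 rad/s (from 22 rpm).
Differentiating the loop-closure r₂e^{iθ₂}+r₃e^{iθ₃}=r₁+r₄e^{iθ₄} gives r₂ω₂e^{iθ₂}+r₃ω₃e^{iθ₃}=r₄ω₄e^{iθ₄}.
Eliminating the other unknown: ω₄ = r₂ω₂ sin(θ₂−θ₃) / [r₄ sin(θ₄−θ₃)].
Numerator sine = +0.62524; denominator sine = -0.46330.
Result = 0.0423·2.304·(+0.62524) / (0.1322·(-0.46330)) = -0.99483 rad/s; magnitude 0.99483 rad/s.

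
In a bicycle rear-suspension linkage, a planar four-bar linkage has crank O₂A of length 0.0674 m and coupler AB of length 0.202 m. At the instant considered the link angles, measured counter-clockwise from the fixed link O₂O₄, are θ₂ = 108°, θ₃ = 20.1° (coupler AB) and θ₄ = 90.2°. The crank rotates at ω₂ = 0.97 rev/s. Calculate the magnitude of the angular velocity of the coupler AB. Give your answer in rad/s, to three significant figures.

0.661

ω₂ = 6.095 rad/s (from 0.97 rev/s).
Differentiating the loop-closure r₂e^{iθ₂}+r₃e^{iθ₃}=r₁+r₄e^{iθ₄} gives r₂ω₂e^{iθ₂}+r₃ω₃e^{iθ₃}=r₄ω₄e^{iθ₄}.
Eliminating the other unknown: ω₃ = r₂ω₂ sin(θ₄−θ₂) / [r₃ sin(θ₃−θ₄)].
Numerator sine = -0.30570; denominator sine = -0.94029.
Result = 0.0674·6.095·(-0.30570) / (0.202·(-0.94029)) = +0.66113 rad/s; magnitude 0.66113 rad/s.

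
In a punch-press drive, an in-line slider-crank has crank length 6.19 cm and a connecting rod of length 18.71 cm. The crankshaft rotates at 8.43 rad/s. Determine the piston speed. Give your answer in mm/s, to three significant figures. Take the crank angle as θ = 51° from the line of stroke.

493

ω = 8.43 rad/s
For an in-line slider-crank, x = r cosθ + √(L² − r² sin²θ), so v = −rω sinθ·[1 + r cosθ/√(L² − r² sin²θ)].
With r = 0.0619 m, L = 0.1871 m, θ = 51°: √(L² − r² sin²θ) = 0.18081 m.
v = −0.0619·8.43·0.77715·[1 + 0.0619·0.62932/0.18081] = -0.4929 m/s.
|v| = 0.4929 m/s = 492.9 mm/s.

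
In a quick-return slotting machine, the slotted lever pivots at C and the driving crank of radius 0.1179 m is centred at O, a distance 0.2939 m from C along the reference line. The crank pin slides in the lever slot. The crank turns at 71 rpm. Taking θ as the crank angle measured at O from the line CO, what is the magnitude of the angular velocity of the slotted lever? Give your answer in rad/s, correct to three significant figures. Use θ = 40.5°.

1.96

ω = 7.435 rad/s (from 71 rpm).
Crank pin A relative to C: A = (d + r cosθ, r sinθ); lever angle φ = atan2(r sinθ, d + r cosθ).
Differentiating tanφ: φ̇ = rω(d cosθ + r)/(d² + r² + 2dr cosθ).
d² + r² + 2dr cosθ = |CA|² = 0.152975 m²;  d cosθ + r = +0.34138 m.
|ω_lever| = |0.1179·7.435·+0.34138| / 0.152975 = 1.9562 rad/s.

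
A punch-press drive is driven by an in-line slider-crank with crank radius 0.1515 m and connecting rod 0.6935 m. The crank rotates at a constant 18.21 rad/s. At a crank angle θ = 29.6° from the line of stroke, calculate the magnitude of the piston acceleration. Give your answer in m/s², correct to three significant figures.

49.4

ω = 18.21 rad/s
x(θ) = r cosθ + √(L² − r² sin²θ); with ω constant, a = ω²·d²x/dθ².
d²x/dθ² = −r cosθ − r²(cos2θ)/√u − r⁴ sin²2θ/(4u^{3/2}),  u = L² − r² sin²θ = 0.475342 m².
Substituting r = 0.1515 m, L = 0.6935 m, θ = 29.6°: d²x/dθ² = -0.14907 m.
a = ω²·d²x/dθ² = (18.21)²·(-0.14907) = -49.433 m/s²;  |a| = 49.433 m/s².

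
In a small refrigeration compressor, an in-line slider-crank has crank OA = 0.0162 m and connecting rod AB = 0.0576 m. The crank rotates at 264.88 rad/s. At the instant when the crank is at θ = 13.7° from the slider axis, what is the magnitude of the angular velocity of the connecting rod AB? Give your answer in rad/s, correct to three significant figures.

72.5

ω = 264.9 rad/s
The rod makes angle φ with the slider axis where L sinφ = r sinθ; differentiating, L cosφ·φ̇ = r ω cosθ.
L cosφ = √(L² − r² sin²θ) = 0.057472 m.
|ω_rod| = r ω |cosθ| / √(L² − r² sin²θ) = 0.0162·264.9·0.97155/0.057472 = 72.539 rad/s.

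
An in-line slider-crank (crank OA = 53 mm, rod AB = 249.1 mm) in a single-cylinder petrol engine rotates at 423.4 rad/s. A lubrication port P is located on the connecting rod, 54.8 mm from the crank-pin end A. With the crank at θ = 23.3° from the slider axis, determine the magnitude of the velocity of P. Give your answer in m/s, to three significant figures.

ω = 423.4 rad/s.  Crank-pin speed |V_A| = rω = 22.44 m/s, perpendicular to OA.
Rod angle: sinφ = −(r/L) sinθ ⇒ φ = -4.828°; ω_rod = −rω cosθ/√(L²−r²sin²θ) = -83.033 rad/s.
V_P = V_A + ω_rod × AP, with AP = 0.0548 m along the rod.
Components: V_Px = −rω sinθ − a·ω_rod·sinφ = -9.2591 m/s;  V_Py = rω cosθ + a·ω_rod·cosφ = +16.076 m/s.
|V_P| = √(V_Px² + V_Py²) = 18.552 m/s.

18.6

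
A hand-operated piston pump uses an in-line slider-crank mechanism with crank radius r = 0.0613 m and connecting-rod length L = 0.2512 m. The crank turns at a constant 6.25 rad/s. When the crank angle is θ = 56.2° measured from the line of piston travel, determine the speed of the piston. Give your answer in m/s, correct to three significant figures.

ω = 6.25 rad/s
For an in-line slider-crank, x = r cosθ + √(L² − r² sin²θ), so v = −rω sinθ·[1 + r cosθ/√(L² − r² sin²θ)].
With r = 0.0613 m, L = 0.2512 m, θ = 56.2°: √(L² − r² sin²θ) = 0.24598 m.
v = −0.0613·6.25·0.83098·[1 + 0.0613·0.55630/0.24598] = -0.36251 m/s.
|v| = 0.36251 m/s.

0.363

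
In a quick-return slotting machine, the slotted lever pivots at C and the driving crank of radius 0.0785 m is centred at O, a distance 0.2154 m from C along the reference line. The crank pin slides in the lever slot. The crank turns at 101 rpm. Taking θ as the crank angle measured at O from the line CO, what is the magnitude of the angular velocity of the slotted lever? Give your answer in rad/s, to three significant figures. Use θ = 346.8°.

2.80

ω = 10.58 rad/s (from 101 rpm).
Crank pin A relative to C: A = (d + r cosθ, r sinθ); lever angle φ = atan2(r sinθ, d + r cosθ).
Differentiating tanφ: φ̇ = rω(d cosθ + r)/(d² + r² + 2dr cosθ).
d² + r² + 2dr cosθ = |CA|² = 0.0854837 m²;  d cosθ + r = +0.28821 m.
|ω_lever| = |0.0785·10.58·+0.28821| / 0.0854837 = 2.7993 rad/s.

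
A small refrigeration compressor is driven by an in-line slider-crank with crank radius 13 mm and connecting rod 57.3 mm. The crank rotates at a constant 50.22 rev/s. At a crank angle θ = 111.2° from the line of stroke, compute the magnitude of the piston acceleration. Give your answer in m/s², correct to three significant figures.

ω = 2π·50.2 = 315.5 rad/s
x(θ) = r cosθ + √(L² − r² sin²θ); with ω constant, a = ω²·d²x/dθ².
d²x/dθ² = −r cosθ − r²(cos2θ)/√u − r⁴ sin²2θ/(4u^{3/2}),  u = L² − r² sin²θ = 0.00313639 m².
Substituting r = 0.013 m, L = 0.0573 m, θ = 111.2°: d²x/dθ² = +0.0069111 m.
a = ω²·d²x/dθ² = (315.5)²·(+0.0069111) = +688.11 m/s²;  |a| = 688.11 m/s².

688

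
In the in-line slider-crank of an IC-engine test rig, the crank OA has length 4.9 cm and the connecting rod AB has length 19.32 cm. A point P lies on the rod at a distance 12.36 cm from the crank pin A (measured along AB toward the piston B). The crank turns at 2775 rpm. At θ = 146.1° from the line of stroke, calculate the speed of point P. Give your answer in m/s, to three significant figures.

8.08

ω = 290.6 rad/s.  Crank-pin speed |V_A| = rω = 14.239 m/s, perpendicular to OA.
Rod angle: sinφ = −(r/L) sinθ ⇒ φ = -8.132°; ω_rod = −rω cosθ/√(L²−r²sin²θ) = +61.795 rad/s.
V_P = V_A + ω_rod × AP, with AP = 0.1236 m along the rod.
Components: V_Px = −rω sinθ − a·ω_rod·sinφ = -6.8615 m/s;  V_Py = rω cosθ + a·ω_rod·cosφ = -4.2577 m/s.
|V_P| = √(V_Px² + V_Py²) = 8.0751 m/s.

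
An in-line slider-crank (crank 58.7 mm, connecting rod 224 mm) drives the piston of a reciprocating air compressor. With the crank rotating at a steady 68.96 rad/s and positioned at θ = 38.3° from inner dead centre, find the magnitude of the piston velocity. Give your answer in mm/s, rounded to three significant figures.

3030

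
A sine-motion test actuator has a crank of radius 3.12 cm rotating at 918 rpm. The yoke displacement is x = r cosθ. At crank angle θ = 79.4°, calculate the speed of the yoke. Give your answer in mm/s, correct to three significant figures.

2950

ω = 96.13 rad/s (from 918 rpm).
x = r cosθ ⇒ ẋ = −rω sinθ.
|v| = rω|sinθ| = 0.0312·96.13·|sin 79.4°| = 2.9482 m/s = 2948.2 mm/s.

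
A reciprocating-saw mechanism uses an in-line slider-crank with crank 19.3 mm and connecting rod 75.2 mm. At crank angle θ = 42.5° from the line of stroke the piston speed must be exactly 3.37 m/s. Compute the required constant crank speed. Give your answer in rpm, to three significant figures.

2070

For an in-line slider-crank, |v_piston| = rω|sinθ|·[1 + r cosθ/√(L² − r² sin²θ)].
With r = 0.0193 m, L = 0.0752 m, θ = 42.5°: the bracketed kinematic factor |dx/dθ| = 0.015544 m.
ω = v/|dx/dθ| = 3.37/0.015544 = 216.8 rad/s.
N = 60ω/(2π) = 2070.3 rpm.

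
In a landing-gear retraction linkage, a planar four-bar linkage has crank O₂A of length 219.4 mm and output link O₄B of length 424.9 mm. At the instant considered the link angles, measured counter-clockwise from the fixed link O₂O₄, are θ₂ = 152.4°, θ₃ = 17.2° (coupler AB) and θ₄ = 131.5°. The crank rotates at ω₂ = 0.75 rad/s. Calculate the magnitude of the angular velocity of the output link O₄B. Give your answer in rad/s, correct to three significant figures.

0.299

ω₂ = 0.75 rad/s
Differentiating the loop-closure r₂e^{iθ₂}+r₃e^{iθ₃}=r₁+r₄e^{iθ₄} gives r₂ω₂e^{iθ₂}+r₃ω₃e^{iθ₃}=r₄ω₄e^{iθ₄}.
Eliminating the other unknown: ω₄ = r₂ω₂ sin(θ₂−θ₃) / [r₄ sin(θ₄−θ₃)].
Numerator sine = +0.70463; denominator sine = +0.91140.
Result = 0.2194·0.75·(+0.70463) / (0.4249·(+0.91140)) = +0.29941 rad/s; magnitude 0.29941 rad/s.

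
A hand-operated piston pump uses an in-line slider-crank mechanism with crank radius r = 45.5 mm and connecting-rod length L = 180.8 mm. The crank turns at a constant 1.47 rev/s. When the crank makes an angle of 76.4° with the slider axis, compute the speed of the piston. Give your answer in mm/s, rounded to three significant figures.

433

ω = 2π·1.47 = 9.236 rad/s
For an in-line slider-crank, x = r cosθ + √(L² − r² sin²θ), so v = −rω sinθ·[1 + r cosθ/√(L² − r² sin²θ)].
With r = 0.0455 m, L = 0.1808 m, θ = 76.4°: √(L² − r² sin²θ) = 0.17531 m.
v = −0.0455·9.236·0.97196·[1 + 0.0455·0.23514/0.17531] = -0.4334 m/s.
|v| = 0.4334 m/s = 433.4 mm/s.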